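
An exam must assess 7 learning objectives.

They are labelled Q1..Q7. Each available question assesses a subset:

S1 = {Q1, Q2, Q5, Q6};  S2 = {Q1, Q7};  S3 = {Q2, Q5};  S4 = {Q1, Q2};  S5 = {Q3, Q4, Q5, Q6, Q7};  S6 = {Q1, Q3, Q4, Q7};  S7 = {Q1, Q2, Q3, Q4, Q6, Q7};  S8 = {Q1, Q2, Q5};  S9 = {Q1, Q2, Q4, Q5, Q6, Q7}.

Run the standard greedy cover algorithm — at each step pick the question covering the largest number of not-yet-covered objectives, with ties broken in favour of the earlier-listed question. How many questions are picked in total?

2

Greedy: pick S7 (covers 6 new) → pick S1 (covers 1 new). Total picks: 2.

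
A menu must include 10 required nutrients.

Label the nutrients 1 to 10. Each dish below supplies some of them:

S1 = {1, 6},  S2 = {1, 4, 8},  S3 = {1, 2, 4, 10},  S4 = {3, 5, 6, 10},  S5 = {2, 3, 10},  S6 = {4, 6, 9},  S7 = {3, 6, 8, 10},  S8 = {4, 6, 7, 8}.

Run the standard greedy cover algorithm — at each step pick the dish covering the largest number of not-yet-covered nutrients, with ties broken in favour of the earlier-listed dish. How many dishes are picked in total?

Greedy: pick S3 (covers 4 new) → pick S4 (covers 3 new) → pick S8 (covers 2 new) → pick S6 (covers 1 new). Total picks: 4.

4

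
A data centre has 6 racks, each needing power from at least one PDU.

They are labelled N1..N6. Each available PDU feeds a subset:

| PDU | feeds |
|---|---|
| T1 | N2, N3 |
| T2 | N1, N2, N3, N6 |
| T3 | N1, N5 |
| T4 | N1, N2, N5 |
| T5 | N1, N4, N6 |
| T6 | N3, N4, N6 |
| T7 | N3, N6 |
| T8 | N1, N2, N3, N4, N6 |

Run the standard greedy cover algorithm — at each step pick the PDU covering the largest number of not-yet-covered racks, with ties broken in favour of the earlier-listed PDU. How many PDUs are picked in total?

Greedy: pick T8 (covers 5 new) → pick T3 (covers 1 new). Total picks: 2.

2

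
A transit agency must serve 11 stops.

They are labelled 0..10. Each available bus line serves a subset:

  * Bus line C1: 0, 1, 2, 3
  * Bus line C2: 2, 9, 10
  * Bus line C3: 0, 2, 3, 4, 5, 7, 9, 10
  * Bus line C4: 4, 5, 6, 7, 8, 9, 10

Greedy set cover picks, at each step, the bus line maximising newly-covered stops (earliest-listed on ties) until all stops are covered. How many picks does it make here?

Greedy: pick C3 (covers 8 new) → pick C4 (covers 2 new) → pick C1 (covers 1 new). Total picks: 3.
(The true minimum cover uses only 2 bus lines, so greedy is not optimal here.)

3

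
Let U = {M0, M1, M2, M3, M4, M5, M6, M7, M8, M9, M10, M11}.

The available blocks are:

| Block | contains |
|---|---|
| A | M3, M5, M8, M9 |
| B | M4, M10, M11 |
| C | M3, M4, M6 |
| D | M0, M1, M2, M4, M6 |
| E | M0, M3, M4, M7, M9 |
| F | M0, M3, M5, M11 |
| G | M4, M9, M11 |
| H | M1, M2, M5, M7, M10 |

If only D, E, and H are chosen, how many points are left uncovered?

Union of D, E, H = {M0, M1, M2, M3, M4, M5, M6, M7, M9, M10}.
Not covered: M8, M11 — 2 points.

2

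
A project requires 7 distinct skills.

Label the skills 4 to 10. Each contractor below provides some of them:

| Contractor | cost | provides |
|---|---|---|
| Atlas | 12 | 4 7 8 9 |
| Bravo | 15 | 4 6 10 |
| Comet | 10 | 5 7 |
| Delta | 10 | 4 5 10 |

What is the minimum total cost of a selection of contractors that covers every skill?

Atlas, Bravo, Delta together cover every skill (Atlas ∪ Bravo ∪ Delta = {4, 5, 6, 7, 8, 9, 10}); total cost 12 + 15 + 10 = 37.
No covering selection has total cost below 37.

37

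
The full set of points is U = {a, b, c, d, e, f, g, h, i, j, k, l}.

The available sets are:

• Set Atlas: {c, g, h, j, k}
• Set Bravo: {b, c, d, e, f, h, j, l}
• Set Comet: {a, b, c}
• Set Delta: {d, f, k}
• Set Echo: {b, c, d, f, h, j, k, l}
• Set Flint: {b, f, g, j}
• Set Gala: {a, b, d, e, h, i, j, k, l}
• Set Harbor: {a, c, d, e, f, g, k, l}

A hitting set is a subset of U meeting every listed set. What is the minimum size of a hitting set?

2

The 2 points {b, k} hit every set.
The sets Comet, Delta are pairwise disjoint, so any hitting set needs a separate point for each — at least 2. Hence 2 is optimal.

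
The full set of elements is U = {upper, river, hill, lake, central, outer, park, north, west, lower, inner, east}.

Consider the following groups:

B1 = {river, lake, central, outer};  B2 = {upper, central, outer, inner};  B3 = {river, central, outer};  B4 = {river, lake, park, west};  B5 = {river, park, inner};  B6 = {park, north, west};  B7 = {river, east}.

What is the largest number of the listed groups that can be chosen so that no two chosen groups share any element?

B2, B6, B7 are pairwise disjoint (B2={upper,central,outer,inner}; B6={park,north,west}; B7={river,east}).
Every remaining group overlaps one of these, and no 4 of the listed groups are pairwise disjoint, so 3 is the maximum.

3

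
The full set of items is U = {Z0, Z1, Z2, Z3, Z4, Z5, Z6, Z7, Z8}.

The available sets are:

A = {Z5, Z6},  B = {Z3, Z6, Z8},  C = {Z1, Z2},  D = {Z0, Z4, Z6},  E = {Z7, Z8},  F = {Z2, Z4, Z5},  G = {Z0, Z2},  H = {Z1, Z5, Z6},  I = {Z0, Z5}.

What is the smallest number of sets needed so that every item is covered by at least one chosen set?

5

B and C and E and F and G together: B ∪ C ∪ E ∪ F ∪ G = {Z0, Z1, Z2, Z3, Z4, Z5, Z6, Z7, Z8} — every item is covered.
No 4 of the 9 sets cover everything (all 126 combinations miss at least one item), so 5 is optimal.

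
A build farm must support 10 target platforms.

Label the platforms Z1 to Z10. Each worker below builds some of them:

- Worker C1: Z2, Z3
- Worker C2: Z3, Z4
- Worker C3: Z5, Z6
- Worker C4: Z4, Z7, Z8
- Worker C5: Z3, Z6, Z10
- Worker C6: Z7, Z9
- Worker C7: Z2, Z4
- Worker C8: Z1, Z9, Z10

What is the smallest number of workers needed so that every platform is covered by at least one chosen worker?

C1 and C3 and C4 and C8 together: C1 ∪ C3 ∪ C4 ∪ C8 = {Z1, Z2, Z3, Z4, Z5, Z6, Z7, Z8, Z9, Z10} — every platform is covered.
Each worker has at most 3 platforms, and 3·3 = 9 < 10 — so at least 4 workers are needed, and 4 is optimal.

4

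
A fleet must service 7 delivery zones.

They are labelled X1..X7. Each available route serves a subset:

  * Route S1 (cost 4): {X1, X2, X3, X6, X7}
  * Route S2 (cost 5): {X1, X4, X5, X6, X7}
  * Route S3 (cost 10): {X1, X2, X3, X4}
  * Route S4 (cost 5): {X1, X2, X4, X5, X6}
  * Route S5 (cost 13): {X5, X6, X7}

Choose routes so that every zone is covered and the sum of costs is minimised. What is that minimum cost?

9

S1, S2 together cover every zone (S1 ∪ S2 = {X1, X2, X3, X4, X5, X6, X7}); total cost 4 + 5 = 9.
No covering selection has total cost below 9.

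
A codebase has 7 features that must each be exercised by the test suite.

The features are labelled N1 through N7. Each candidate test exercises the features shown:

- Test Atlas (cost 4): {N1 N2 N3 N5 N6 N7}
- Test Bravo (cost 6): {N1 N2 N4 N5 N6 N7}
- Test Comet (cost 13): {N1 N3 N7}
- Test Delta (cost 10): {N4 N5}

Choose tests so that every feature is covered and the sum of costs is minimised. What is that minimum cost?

10

Atlas, Bravo together cover every feature (Atlas ∪ Bravo = {N1, N2, N3, N4, N5, N6, N7}); total cost 4 + 6 = 10.
No covering selection has total cost below 10.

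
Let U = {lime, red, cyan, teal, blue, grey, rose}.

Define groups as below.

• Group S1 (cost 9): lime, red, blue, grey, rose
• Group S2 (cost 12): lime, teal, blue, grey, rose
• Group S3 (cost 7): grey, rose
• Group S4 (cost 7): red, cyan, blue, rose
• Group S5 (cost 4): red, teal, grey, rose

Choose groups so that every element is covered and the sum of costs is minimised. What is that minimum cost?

S2, S4 together cover every element (S2 ∪ S4 = {lime, red, cyan, teal, blue, grey, rose}); total cost 12 + 7 = 19.
The greedy pick S5, S4, S1 costs 20; no covering selection beats 19.

19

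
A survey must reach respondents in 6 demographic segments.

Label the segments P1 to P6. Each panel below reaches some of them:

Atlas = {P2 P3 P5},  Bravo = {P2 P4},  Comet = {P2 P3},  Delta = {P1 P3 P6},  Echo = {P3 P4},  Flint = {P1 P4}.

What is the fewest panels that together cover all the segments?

3

Atlas and Bravo and Delta together: Atlas ∪ Bravo ∪ Delta = {P1, P2, P3, P4, P5, P6} — every segment is covered.
Only Atlas contains P5, so Atlas is forced; the remaining 3 segments need at least 2 more panels (each remaining panel adds at most 2) — so at least 3 panels are needed, and 3 is optimal.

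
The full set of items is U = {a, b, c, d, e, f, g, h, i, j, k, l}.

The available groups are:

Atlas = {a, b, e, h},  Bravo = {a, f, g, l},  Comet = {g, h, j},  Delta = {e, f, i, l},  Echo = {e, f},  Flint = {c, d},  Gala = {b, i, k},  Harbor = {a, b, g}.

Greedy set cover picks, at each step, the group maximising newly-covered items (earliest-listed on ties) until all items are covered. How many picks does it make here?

Greedy: pick Atlas (covers 4 new) → pick Bravo (covers 3 new) → pick Flint (covers 2 new) → pick Gala (covers 2 new) → pick Comet (covers 1 new). Total picks: 5.

5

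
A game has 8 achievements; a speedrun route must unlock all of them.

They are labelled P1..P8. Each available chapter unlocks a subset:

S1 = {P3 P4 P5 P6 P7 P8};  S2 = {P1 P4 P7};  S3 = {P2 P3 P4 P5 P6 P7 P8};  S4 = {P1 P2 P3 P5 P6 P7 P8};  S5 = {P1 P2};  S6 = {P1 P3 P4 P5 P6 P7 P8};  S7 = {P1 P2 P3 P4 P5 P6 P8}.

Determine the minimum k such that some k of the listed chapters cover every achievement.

S1 and S4 together: S1 ∪ S4 = {P1, P2, P3, P4, P5, P6, P7, P8} — every achievement is covered.
No single chapter has all 8 achievements (the largest, S3, has 7), so 2 is optimal.

2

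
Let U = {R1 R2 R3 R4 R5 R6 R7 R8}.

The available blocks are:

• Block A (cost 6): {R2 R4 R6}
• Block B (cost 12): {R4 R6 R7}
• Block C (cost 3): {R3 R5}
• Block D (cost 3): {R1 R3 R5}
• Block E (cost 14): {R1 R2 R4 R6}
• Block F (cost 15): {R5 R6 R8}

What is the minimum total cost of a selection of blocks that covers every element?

A, B, D, F together cover every element (A ∪ B ∪ D ∪ F = {R1, R2, R3, R4, R5, R6, R7, R8}); total cost 6 + 12 + 3 + 15 = 36.
No covering selection has total cost below 36.

36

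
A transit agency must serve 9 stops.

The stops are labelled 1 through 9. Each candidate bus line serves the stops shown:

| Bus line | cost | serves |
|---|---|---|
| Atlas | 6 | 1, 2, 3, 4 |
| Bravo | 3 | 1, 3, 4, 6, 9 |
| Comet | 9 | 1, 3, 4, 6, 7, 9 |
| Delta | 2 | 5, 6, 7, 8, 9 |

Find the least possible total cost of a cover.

Atlas, Delta together cover every stop (Atlas ∪ Delta = {1, 2, 3, 4, 5, 6, 7, 8, 9}); total cost 6 + 2 = 8.
The greedy pick Delta, Bravo, Atlas costs 11; no covering selection beats 8.

8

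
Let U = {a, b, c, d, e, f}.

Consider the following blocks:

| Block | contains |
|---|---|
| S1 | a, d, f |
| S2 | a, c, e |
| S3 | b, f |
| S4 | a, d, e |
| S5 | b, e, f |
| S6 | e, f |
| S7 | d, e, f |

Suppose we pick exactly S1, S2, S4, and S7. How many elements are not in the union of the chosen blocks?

1

Union of S1, S2, S4, S7 = {a, c, d, e, f}.
Not covered: b — 1 element.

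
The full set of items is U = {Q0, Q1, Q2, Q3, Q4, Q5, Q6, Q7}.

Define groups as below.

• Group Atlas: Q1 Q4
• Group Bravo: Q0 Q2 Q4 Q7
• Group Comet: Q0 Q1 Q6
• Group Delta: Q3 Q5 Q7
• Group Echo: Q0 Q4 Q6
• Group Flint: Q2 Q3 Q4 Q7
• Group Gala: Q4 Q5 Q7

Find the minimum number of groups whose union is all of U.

Bravo, Comet, and Delta cover everything between them: the union {Q0, Q1, Q2, Q3, Q4, Q5, Q6, Q7} is all of U.
No 2 of the 7 groups cover everything (all 21 combinations miss at least one item), so 3 is optimal.

3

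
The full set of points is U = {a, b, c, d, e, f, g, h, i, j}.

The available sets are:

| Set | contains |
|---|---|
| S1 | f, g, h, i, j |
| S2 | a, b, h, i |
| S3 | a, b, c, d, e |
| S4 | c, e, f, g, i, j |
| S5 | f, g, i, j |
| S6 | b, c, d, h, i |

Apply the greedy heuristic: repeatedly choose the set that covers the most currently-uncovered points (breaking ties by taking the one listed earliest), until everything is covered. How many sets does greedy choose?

Greedy: pick S4 (covers 6 new) → pick S2 (covers 3 new) → pick S3 (covers 1 new). Total picks: 3.
(The true minimum cover uses only 2 sets, so greedy is not optimal here.)

3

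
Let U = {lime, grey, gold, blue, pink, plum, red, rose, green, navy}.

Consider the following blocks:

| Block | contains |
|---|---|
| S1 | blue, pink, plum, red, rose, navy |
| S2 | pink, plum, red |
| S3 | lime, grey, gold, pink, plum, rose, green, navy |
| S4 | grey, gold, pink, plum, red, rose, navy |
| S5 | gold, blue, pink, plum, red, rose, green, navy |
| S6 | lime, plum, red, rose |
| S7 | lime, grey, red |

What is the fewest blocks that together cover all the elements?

S5 and S7 cover everything between them: the union {lime, grey, gold, blue, pink, plum, red, rose, green, navy} is all of U.
No single block has all 10 elements (the largest, S3, has 8), so 2 is optimal.

2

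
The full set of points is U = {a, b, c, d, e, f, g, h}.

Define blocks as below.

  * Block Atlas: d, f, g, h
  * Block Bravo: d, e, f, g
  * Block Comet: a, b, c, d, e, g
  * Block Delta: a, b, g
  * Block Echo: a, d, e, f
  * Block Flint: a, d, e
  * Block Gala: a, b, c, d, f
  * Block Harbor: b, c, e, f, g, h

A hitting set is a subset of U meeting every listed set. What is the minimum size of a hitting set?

2

The 2 points {d, g} hit every block.
No single point lies in every block, so at least 2 are needed and 2 is optimal.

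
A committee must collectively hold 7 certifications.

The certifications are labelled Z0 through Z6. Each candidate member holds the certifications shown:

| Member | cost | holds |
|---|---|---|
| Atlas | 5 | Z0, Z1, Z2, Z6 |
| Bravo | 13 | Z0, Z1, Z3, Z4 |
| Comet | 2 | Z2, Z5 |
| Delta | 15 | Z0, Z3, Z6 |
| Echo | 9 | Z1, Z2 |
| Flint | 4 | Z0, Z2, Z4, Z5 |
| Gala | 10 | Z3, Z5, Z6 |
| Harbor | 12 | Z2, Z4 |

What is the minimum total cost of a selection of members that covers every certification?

19

Atlas, Flint, Gala together cover every certification (Atlas ∪ Flint ∪ Gala = {Z0, Z1, Z2, Z3, Z4, Z5, Z6}); total cost 5 + 4 + 10 = 19.
The greedy pick Comet, Atlas, Flint, Gala costs 21; no covering selection beats 19.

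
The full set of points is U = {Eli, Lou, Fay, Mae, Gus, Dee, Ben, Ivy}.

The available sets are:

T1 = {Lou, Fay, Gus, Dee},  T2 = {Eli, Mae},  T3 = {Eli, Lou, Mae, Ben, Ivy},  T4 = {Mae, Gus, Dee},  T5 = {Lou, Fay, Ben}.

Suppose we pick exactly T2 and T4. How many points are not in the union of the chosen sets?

4

Union of T2, T4 = {Eli, Mae, Gus, Dee}.
Not covered: Lou, Fay, Ben, Ivy — 4 points.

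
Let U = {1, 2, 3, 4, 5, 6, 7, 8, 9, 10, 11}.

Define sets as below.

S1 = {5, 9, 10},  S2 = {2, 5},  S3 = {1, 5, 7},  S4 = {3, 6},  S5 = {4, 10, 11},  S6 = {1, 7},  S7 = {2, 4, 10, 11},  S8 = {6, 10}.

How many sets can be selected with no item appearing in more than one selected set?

4

S2, S4, S5, S6 are pairwise disjoint (S2={2,5}; S4={3,6}; S5={4,10,11}; S6={1,7}).
Every remaining set overlaps one of these, and no 5 of the listed sets are pairwise disjoint, so 4 is the maximum.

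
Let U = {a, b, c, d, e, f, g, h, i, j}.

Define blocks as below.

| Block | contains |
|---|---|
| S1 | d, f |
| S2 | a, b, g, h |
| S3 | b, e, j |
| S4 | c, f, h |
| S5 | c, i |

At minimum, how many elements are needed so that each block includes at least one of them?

The 3 elements {b, c, d} hit every block.
The blocks S1, S2, S5 are pairwise disjoint, so any hitting set needs a separate element for each — at least 3. Hence 3 is optimal.

3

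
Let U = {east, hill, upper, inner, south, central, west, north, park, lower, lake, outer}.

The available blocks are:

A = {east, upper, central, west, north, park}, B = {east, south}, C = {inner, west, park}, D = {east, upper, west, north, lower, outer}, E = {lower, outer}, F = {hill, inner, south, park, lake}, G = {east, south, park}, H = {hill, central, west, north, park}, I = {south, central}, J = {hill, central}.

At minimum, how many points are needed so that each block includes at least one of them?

4

The 4 points {hill, south, west, lower} hit every block.
The blocks B, C, E, J are pairwise disjoint, so any hitting set needs a separate point for each — at least 4. Hence 4 is optimal.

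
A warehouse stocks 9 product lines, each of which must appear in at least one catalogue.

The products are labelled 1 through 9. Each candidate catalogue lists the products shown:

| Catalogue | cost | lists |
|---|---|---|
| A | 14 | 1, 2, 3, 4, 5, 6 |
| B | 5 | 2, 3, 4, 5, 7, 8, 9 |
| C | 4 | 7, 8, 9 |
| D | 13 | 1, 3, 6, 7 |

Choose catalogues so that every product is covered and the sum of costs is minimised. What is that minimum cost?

B, D together cover every product (B ∪ D = {1, 2, 3, 4, 5, 6, 7, 8, 9}); total cost 5 + 13 = 18.
No covering selection has total cost below 18.

18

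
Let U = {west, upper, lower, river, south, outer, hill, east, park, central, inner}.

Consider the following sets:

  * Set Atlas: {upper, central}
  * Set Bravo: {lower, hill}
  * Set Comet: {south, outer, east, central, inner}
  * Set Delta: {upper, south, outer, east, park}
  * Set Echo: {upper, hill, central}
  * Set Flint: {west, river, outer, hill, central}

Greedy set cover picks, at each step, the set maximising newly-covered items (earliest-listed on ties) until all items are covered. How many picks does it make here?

Greedy: pick Comet (covers 5 new) → pick Flint (covers 3 new) → pick Delta (covers 2 new) → pick Bravo (covers 1 new). Total picks: 4.

4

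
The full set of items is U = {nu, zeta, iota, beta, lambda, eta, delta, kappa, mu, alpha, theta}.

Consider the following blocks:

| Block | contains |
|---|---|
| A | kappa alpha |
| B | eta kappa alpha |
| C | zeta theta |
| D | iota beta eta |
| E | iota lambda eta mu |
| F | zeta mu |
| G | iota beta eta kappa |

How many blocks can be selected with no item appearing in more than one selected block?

3

A, D, F are pairwise disjoint (A={kappa,alpha}; D={iota,beta,eta}; F={zeta,mu}).
Every remaining block overlaps one of these, and no 4 of the listed blocks are pairwise disjoint, so 3 is the maximum.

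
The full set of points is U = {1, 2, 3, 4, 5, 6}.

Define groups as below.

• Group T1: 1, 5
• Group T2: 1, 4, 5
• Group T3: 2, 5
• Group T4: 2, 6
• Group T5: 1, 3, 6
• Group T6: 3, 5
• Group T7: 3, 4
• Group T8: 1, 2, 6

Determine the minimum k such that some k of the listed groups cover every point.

3

T2 and T7 and T8 together: T2 ∪ T7 ∪ T8 = {1, 2, 3, 4, 5, 6} — every point is covered.
No 2 of the 8 groups cover everything (all 28 combinations miss at least one point), so 3 is optimal.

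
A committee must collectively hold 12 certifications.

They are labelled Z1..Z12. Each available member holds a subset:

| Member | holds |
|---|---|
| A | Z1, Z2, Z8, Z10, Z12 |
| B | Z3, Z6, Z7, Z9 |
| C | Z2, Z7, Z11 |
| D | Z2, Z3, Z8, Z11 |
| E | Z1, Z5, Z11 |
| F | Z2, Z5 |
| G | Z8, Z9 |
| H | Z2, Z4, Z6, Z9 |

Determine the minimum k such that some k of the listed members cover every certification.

4

Take {A, B, E, H}. Their union is {Z1, Z2, Z3, Z4, Z5, Z6, Z7, Z8, Z9, Z10, Z11, Z12}, which is all 12 certifications.
No 3 of the 8 members cover everything (all 56 combinations miss at least one certification), so 4 is optimal.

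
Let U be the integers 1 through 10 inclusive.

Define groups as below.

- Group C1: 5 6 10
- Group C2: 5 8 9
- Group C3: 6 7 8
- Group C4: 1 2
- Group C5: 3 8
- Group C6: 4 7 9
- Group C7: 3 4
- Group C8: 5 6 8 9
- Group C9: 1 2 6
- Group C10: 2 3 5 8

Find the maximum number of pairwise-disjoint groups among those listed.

4

C1, C4, C5, C6 are pairwise disjoint (C1={5,6,10}; C4={1,2}; C5={3,8}; C6={4,7,9}).
Every remaining group overlaps one of these, and no 5 of the listed groups are pairwise disjoint, so 4 is the maximum.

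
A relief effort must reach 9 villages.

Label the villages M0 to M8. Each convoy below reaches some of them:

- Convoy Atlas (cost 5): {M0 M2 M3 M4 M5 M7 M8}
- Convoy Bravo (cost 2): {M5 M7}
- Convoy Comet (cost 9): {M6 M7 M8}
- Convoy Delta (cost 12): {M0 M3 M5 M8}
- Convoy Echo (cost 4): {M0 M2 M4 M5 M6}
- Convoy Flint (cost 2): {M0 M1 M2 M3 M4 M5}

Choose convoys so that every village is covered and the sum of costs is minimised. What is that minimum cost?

11

Atlas, Echo, Flint together cover every village (Atlas ∪ Echo ∪ Flint = {M0, M1, M2, M3, M4, M5, M6, M7, M8}); total cost 5 + 4 + 2 = 11.
The greedy pick Flint, Bravo, Echo, Atlas costs 13; no covering selection beats 11.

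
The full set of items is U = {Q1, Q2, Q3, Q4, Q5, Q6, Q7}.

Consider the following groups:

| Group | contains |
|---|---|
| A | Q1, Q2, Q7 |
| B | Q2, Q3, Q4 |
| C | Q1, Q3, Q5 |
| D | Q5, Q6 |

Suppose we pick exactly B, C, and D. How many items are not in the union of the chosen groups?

Union of B, C, D = {Q1, Q2, Q3, Q4, Q5, Q6}.
Not covered: Q7 — 1 item.

1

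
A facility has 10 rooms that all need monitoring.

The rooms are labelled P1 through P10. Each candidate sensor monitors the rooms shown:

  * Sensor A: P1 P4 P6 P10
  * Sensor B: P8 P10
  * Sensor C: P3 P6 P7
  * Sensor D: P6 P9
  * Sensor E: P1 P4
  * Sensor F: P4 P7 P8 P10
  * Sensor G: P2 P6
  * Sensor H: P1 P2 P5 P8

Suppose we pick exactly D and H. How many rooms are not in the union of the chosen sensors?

Union of D, H = {P1, P2, P5, P6, P8, P9}.
Not covered: P3, P4, P7, P10 — 4 rooms.

4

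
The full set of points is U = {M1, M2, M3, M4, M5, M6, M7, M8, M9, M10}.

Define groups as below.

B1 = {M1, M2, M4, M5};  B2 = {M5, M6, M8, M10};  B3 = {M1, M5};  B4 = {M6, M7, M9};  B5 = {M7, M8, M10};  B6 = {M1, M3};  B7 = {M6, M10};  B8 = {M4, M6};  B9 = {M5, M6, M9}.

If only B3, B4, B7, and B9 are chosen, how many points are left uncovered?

4

Union of B3, B4, B7, B9 = {M1, M5, M6, M7, M9, M10}.
Not covered: M2, M3, M4, M8 — 4 points.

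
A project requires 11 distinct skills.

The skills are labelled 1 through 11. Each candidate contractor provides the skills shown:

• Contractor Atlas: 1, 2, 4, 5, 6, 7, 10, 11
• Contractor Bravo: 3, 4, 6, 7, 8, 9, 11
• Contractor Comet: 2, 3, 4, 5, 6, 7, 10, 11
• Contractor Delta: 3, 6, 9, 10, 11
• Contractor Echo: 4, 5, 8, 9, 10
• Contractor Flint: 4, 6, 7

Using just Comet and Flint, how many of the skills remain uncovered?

3

Union of Comet, Flint = {2, 3, 4, 5, 6, 7, 10, 11}.
Not covered: 1, 8, 9 — 3 skills.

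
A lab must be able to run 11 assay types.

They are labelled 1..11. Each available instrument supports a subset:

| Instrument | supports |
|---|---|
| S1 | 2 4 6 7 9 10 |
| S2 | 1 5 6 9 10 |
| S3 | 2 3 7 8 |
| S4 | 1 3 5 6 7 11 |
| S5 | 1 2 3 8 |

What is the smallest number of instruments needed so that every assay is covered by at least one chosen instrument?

Take {S1, S4, S5}. Their union is {1, 2, 3, 4, 5, 6, 7, 8, 9, 10, 11}, which is all 11 assays.
Only S1 contains 4, so S1 is forced; the remaining 5 assays need at least 2 more instruments (each remaining instrument adds at most 4) — so at least 3 instruments are needed, and 3 is optimal.

3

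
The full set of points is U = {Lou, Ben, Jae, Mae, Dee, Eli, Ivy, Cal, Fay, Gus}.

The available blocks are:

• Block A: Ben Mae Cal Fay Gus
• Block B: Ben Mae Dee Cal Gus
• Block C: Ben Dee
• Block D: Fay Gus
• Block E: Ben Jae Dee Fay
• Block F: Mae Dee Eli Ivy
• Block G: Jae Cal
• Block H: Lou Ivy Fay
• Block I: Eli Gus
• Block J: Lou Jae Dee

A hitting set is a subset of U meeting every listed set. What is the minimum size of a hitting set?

Take T = {Lou, Dee, Cal, Gus}. Each listed block contains at least one of these, so T is a hitting set of size 4.
The blocks C, G, H, I are pairwise disjoint, so any hitting set needs a separate point for each — at least 4. Hence 4 is optimal.

4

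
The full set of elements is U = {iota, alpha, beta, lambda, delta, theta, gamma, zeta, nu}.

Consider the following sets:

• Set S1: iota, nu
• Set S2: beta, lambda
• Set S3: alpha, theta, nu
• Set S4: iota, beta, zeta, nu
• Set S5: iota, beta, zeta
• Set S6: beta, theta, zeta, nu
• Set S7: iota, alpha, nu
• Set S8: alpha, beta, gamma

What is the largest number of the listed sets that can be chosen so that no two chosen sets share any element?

2

S3, S5 are pairwise disjoint (S3={alpha,theta,nu}; S5={iota,beta,zeta}).
Every remaining set overlaps one of these, and no 3 of the listed sets are pairwise disjoint, so 2 is the maximum.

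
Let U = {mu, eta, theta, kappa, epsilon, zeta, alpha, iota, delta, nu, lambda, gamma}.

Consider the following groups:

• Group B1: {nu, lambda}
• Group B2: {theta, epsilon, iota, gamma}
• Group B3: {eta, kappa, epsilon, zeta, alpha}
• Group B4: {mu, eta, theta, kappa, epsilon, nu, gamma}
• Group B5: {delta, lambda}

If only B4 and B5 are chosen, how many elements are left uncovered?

Union of B4, B5 = {mu, eta, theta, kappa, epsilon, delta, nu, lambda, gamma}.
Not covered: zeta, alpha, iota — 3 elements.

3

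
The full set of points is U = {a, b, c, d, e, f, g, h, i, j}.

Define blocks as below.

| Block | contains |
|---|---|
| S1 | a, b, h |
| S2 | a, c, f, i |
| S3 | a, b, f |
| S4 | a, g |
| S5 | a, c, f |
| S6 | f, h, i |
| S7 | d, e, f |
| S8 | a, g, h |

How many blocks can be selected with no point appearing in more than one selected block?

2

S4, S6 are pairwise disjoint (S4={a,g}; S6={f,h,i}).
Every remaining block overlaps one of these, and no 3 of the listed blocks are pairwise disjoint, so 2 is the maximum.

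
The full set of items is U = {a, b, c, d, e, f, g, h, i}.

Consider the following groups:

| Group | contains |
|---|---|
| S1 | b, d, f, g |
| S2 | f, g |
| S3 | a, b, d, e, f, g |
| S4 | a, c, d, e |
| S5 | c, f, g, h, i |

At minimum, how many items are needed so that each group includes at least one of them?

2

Take T = {a, g}. Each listed group contains at least one of these, so T is a hitting set of size 2.
The groups S2, S4 are pairwise disjoint, so any hitting set needs a separate item for each — at least 2. Hence 2 is optimal.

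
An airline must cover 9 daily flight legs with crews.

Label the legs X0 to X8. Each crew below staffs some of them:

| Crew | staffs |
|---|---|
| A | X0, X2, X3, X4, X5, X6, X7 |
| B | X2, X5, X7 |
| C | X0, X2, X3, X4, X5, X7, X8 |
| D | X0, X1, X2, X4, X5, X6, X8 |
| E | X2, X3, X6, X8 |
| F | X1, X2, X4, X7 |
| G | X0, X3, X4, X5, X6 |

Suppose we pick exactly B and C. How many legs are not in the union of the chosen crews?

Union of B, C = {X0, X2, X3, X4, X5, X7, X8}.
Not covered: X1, X6 — 2 legs.

2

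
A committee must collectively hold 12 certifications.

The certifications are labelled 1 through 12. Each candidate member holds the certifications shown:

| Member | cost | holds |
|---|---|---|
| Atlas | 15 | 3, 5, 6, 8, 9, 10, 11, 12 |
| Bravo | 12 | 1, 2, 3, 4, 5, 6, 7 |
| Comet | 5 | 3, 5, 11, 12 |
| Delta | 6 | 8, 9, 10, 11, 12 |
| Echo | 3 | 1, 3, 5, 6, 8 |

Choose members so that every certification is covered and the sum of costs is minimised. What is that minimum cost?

Bravo, Delta together cover every certification (Bravo ∪ Delta = {1, 2, 3, 4, 5, 6, 7, 8, 9, 10, 11, 12}); total cost 12 + 6 = 18.
The greedy pick Echo, Delta, Bravo costs 21; no covering selection beats 18.

18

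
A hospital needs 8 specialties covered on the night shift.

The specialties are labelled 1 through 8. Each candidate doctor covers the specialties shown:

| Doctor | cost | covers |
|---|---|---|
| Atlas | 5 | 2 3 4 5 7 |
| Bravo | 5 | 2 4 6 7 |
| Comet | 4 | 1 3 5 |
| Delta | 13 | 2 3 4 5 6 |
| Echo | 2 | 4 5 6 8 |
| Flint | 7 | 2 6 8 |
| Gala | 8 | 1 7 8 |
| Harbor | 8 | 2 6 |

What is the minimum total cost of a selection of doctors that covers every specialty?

Bravo, Comet, Echo together cover every specialty (Bravo ∪ Comet ∪ Echo = {1, 2, 3, 4, 5, 6, 7, 8}); total cost 5 + 4 + 2 = 11.
No covering selection has total cost below 11.

11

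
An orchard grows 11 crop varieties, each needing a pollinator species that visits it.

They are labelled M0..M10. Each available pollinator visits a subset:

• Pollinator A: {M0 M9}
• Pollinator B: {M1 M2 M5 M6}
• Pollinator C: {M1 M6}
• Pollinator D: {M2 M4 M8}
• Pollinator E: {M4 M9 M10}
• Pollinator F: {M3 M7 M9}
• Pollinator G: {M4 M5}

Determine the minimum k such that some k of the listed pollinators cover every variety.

Take {A, B, D, E, F}. Their union is {M0, M1, M2, M3, M4, M5, M6, M7, M8, M9, M10}, which is all 11 varieties.
No 4 of the 7 pollinators cover everything (all 35 combinations miss at least one variety), so 5 is optimal.

5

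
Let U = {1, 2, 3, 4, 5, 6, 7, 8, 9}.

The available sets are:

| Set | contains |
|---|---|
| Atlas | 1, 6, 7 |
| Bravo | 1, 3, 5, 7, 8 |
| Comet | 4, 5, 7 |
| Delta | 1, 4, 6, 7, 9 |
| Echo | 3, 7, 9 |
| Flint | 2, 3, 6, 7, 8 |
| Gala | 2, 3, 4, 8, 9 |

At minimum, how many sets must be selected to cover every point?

Take {Bravo, Delta, Gala}. Their union is {1, 2, 3, 4, 5, 6, 7, 8, 9}, which is all 9 points.
No 2 of the 7 sets cover everything (all 21 combinations miss at least one point), so 3 is optimal.

3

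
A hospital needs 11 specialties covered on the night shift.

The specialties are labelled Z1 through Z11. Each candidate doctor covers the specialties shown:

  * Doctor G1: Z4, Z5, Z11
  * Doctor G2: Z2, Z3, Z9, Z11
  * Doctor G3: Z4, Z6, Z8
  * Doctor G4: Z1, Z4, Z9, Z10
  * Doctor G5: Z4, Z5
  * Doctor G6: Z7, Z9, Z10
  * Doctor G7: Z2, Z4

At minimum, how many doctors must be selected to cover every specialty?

5

Take {G2, G3, G4, G5, G6}. Their union is {Z1, Z2, Z3, Z4, Z5, Z6, Z7, Z8, Z9, Z10, Z11}, which is all 11 specialties.
No 4 of the 7 doctors cover everything (all 35 combinations miss at least one specialty), so 5 is optimal.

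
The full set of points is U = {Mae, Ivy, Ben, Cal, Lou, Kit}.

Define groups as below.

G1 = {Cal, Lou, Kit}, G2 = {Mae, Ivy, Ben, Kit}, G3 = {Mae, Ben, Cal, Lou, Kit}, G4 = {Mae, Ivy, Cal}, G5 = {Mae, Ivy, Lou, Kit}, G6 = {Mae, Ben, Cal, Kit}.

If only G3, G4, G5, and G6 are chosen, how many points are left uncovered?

0

Union of G3, G4, G5, G6 = {Mae, Ivy, Ben, Cal, Lou, Kit} — that's every point, so 0 are uncovered.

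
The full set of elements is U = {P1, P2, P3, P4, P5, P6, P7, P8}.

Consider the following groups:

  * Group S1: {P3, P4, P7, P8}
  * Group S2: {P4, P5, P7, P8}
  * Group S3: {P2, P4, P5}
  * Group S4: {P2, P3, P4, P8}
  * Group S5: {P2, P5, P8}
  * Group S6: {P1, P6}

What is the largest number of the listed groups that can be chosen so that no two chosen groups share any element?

2

S3, S6 are pairwise disjoint (S3={P2,P4,P5}; S6={P1,P6}).
Every remaining group overlaps one of these, and no 3 of the listed groups are pairwise disjoint, so 2 is the maximum.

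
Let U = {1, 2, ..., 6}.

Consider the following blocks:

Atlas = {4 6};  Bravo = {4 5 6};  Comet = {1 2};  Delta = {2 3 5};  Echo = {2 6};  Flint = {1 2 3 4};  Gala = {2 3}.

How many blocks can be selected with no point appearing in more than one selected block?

2

Atlas, Gala are pairwise disjoint (Atlas={4,6}; Gala={2,3}).
Every remaining block overlaps one of these, and no 3 of the listed blocks are pairwise disjoint, so 2 is the maximum.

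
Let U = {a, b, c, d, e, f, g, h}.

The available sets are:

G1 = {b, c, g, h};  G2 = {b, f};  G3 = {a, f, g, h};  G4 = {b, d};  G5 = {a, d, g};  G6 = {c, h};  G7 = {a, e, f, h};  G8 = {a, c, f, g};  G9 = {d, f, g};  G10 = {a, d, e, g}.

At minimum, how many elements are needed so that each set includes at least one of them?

Take T = {b, g, h}. Each listed set contains at least one of these, so T is a hitting set of size 3.
The sets G2, G5, G6 are pairwise disjoint, so any hitting set needs a separate element for each — at least 3. Hence 3 is optimal.

3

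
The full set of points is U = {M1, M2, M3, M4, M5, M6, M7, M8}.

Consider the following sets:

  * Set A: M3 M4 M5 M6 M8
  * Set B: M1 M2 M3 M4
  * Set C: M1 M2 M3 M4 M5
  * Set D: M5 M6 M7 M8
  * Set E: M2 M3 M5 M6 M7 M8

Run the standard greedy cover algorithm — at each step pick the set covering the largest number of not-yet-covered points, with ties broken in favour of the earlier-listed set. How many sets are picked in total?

Greedy: pick E (covers 6 new) → pick B (covers 2 new). Total picks: 2.

2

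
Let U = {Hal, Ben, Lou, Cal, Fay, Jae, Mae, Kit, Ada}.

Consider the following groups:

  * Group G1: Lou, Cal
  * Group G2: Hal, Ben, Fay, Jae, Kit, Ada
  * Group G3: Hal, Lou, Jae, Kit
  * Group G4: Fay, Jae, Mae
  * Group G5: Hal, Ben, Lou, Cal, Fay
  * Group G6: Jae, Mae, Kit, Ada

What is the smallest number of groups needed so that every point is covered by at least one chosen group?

2

G5 and G6 cover everything between them: the union {Hal, Ben, Lou, Cal, Fay, Jae, Mae, Kit, Ada} is all of U.
No single group has all 9 points (the largest, G2, has 6), so 2 is optimal.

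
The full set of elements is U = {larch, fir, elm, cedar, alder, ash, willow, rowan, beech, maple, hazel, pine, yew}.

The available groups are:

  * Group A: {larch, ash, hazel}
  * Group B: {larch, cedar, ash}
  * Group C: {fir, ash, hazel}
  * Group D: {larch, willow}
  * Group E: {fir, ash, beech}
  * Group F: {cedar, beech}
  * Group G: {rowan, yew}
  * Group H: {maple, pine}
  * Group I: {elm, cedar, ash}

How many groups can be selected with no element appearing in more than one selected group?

C, D, F, G, H are pairwise disjoint (C={fir,ash,hazel}; D={larch,willow}; F={cedar,beech}; G={rowan,yew}; H={maple,pine}).
Every remaining group overlaps one of these, and no 6 of the listed groups are pairwise disjoint, so 5 is the maximum.

5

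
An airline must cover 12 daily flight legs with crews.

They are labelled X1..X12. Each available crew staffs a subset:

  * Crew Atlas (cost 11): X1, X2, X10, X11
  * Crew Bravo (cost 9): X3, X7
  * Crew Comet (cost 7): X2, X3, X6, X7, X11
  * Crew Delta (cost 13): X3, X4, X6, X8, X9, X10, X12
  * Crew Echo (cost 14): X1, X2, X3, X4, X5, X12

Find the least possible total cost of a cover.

Comet, Delta, Echo together cover every leg (Comet ∪ Delta ∪ Echo = {X1, X2, X3, X4, X5, X6, X7, X8, X9, X10, X11, X12}); total cost 7 + 13 + 14 = 34.
No covering selection has total cost below 34.

34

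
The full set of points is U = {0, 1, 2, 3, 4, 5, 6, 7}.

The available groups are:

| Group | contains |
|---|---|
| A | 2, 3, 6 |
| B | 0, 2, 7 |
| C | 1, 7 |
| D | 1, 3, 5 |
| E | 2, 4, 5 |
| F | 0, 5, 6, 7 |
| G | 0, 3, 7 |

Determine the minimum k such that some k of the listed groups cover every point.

D and E and F together: D ∪ E ∪ F = {0, 1, 2, 3, 4, 5, 6, 7} — every point is covered.
Only E contains 4, so E is forced; the remaining 5 points need at least 2 more groups (each remaining group adds at most 3) — so at least 3 groups are needed, and 3 is optimal.

3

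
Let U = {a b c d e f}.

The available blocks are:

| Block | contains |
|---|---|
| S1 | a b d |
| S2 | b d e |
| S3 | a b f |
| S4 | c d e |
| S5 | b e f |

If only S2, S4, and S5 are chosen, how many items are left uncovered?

1

Union of S2, S4, S5 = {b, c, d, e, f}.
Not covered: a — 1 item.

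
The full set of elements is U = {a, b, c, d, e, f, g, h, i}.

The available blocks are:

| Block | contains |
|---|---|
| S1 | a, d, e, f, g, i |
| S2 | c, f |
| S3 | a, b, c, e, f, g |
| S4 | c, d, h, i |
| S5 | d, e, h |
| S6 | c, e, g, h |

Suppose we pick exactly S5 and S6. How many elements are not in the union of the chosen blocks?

4

Union of S5, S6 = {c, d, e, g, h}.
Not covered: a, b, f, i — 4 elements.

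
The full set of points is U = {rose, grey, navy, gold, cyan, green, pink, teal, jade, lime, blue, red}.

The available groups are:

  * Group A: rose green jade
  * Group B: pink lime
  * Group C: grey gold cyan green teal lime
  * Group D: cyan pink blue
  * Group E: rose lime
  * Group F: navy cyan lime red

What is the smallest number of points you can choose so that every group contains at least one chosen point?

H = {rose, pink, lime} meets every group (each contains at least one member of H), and |H| = 3.
No choice of 2 points meets every group, so 3 is the minimum.

3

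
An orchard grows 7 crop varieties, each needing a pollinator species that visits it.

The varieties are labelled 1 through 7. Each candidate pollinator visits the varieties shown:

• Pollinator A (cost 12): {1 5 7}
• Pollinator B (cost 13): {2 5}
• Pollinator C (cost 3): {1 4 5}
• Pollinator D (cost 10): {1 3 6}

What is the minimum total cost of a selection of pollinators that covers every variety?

38

A, B, C, D together cover every variety (A ∪ B ∪ C ∪ D = {1, 2, 3, 4, 5, 6, 7}); total cost 12 + 13 + 3 + 10 = 38.
No covering selection has total cost below 38.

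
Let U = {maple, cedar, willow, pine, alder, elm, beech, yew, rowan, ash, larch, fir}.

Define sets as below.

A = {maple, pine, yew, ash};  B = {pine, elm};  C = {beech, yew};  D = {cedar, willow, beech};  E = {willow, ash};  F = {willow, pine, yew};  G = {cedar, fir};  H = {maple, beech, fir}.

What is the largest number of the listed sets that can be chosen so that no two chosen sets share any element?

4

B, C, E, G are pairwise disjoint (B={pine,elm}; C={beech,yew}; E={willow,ash}; G={cedar,fir}).
Every remaining set overlaps one of these, and no 5 of the listed sets are pairwise disjoint, so 4 is the maximum.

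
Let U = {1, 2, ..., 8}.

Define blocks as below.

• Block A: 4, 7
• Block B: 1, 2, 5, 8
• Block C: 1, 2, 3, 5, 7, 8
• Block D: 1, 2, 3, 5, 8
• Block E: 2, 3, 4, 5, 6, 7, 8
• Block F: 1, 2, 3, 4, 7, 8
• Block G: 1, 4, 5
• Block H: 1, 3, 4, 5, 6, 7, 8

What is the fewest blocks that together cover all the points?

E and G together: E ∪ G = {1, 2, 3, 4, 5, 6, 7, 8} — every point is covered.
No single block has all 8 points (the largest, E, has 7), so 2 is optimal.

2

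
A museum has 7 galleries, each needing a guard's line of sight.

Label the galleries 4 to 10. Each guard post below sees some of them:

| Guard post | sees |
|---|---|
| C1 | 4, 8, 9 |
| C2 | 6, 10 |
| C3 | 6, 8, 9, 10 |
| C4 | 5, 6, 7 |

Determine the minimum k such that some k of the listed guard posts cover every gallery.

C1 and C3 and C4 together: C1 ∪ C3 ∪ C4 = {4, 5, 6, 7, 8, 9, 10} — every gallery is covered.
Only C1 contains 4, so C1 is forced; the remaining 4 galleries need at least 2 more guard posts (each remaining guard post adds at most 3) — so at least 3 guard posts are needed, and 3 is optimal.

3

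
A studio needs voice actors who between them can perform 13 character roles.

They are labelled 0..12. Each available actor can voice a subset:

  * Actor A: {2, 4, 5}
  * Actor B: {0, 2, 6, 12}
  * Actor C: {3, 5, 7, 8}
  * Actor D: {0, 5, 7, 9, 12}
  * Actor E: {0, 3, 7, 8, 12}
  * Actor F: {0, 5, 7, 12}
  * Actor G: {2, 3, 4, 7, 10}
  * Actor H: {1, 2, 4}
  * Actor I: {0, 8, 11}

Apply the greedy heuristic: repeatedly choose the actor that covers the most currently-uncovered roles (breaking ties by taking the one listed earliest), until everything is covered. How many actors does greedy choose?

5

Greedy: pick D (covers 5 new) → pick G (covers 4 new) → pick I (covers 2 new) → pick B (covers 1 new) → pick H (covers 1 new). Total picks: 5.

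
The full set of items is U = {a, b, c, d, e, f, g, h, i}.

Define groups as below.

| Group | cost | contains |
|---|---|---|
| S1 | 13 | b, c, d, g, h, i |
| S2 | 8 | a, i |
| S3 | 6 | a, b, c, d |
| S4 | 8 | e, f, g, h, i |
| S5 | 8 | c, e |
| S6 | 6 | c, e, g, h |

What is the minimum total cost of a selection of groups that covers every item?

14

S3, S4 together cover every item (S3 ∪ S4 = {a, b, c, d, e, f, g, h, i}); total cost 6 + 8 = 14.
No covering selection has total cost below 14.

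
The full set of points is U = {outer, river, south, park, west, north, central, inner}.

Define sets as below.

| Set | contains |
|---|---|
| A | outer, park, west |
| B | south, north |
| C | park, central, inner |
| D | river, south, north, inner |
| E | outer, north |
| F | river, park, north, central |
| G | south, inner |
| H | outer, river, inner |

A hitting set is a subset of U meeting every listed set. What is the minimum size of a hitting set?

T = {outer, south, park} meets every set (each contains at least one member of T), and |T| = 3.
No choice of 2 points meets every set, so 3 is the minimum.

3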